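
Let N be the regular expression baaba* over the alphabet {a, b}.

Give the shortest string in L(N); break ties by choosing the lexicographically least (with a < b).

baab

By inspection of the expression, no string of length less than 4 matches, and baab is the lexicographically first match of length 4.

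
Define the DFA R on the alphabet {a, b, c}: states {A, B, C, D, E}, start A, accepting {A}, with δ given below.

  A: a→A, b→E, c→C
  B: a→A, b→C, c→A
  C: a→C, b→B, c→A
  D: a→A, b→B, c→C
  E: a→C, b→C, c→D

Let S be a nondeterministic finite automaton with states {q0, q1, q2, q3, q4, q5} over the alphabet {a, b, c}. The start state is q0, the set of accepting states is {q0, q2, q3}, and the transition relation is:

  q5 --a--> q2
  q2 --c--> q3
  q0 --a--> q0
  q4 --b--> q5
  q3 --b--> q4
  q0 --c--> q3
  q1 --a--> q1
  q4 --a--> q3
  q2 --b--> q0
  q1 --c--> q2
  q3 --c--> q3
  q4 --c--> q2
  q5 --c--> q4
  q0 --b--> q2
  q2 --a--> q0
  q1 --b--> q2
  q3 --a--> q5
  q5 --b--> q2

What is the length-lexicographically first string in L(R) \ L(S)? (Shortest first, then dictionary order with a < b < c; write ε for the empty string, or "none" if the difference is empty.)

The string bca is accepted by R but not by S.
No shorter string lies in the difference, and bca is the lexicographically first length-3 string in L(R) \ L(S).

bca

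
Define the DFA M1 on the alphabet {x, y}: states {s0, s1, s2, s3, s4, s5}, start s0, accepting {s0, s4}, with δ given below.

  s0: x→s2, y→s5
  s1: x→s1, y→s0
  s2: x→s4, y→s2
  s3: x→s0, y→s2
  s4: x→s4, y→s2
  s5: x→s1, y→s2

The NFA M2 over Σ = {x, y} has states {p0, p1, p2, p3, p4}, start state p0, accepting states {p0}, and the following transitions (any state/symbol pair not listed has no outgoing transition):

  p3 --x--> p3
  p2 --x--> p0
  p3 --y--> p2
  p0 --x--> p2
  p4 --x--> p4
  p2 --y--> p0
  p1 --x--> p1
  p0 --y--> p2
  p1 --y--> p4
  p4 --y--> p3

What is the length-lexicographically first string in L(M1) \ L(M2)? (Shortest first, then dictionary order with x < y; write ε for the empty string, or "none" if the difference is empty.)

The string xxx is accepted by M1 but not by M2.
No shorter string lies in the difference, and xxx is the lexicographically first length-3 string in L(M1) \ L(M2).

xxx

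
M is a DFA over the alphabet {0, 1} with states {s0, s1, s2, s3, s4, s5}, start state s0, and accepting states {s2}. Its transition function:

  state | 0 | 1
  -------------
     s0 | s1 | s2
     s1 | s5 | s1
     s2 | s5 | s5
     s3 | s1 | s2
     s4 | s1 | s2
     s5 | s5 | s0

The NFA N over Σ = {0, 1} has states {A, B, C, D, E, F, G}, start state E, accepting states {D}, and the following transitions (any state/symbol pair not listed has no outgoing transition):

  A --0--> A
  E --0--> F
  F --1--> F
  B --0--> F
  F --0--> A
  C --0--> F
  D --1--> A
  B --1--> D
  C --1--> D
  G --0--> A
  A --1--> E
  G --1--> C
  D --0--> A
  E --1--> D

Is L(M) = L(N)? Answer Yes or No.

Yes

Exploring the product automaton M × N from the start pair (s0, E), following both machines on each input symbol, reaches 4 state pairs: (s0, E), (s1, F), (s2, D), (s5, A).
M accepts in {s2} and N accepts in {D}. In every reachable pair the two components are either both accepting — (s2, D) — or both non-accepting, so no string is accepted by exactly one of the machines: L(M) \ L(N) and L(N) \ L(M) are both empty.
Hence every string is accepted by M iff it is accepted by N, and the two languages coincide.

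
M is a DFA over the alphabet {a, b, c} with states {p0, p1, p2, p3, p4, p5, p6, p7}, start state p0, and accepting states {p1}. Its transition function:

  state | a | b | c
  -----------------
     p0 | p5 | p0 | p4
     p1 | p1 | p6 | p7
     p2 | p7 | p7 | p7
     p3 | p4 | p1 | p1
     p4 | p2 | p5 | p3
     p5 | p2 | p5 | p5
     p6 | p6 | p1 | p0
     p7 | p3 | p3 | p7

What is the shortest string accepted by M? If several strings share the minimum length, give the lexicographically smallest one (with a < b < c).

ccb

A breadth-first search from p0 reaches an accepting state first via the path p0 → p4 → p3 → p1 on input ccb.
No string of length < 3 is accepted (BFS exhausts all shorter strings without reaching an accepting state), and ccb is the lexicographically least accepting string of length 3.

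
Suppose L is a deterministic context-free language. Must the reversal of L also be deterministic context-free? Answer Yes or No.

No

L = {c bⁿaⁿ : n≥0} ∪ {d b²ⁿaⁿ : n≥0} is a DCFL: the first symbol tells a deterministic PDA whether to pop one or two b's per a. Its reversal Lᴿ = {aⁿbⁿ c : n≥0} ∪ {aⁿb²ⁿ d : n≥0} is not. DCFLs are closed under right quotient by regular languages, and Lᴿ/{c, d} = {aⁿbⁿ : n≥0} ∪ {aⁿb²ⁿ : n≥0} — the standard context-free language accepted by no deterministic PDA (intuitively the machine would have to commit to a b-to-a ratio before the distinguishing marker arrives; formally, a DPDA for it would have a single run on aⁿb²ⁿ, accepting after the prefix aⁿbⁿ and accepting again after n more b's; an ordinary PDA that simulates it on a's and b's and, at any moment when it is accepting, may switch to reading only a fresh letter e while feeding each e to the simulation as a b, would accept aⁱbʲeᵏ (k≥1) exactly when both aⁱbʲ and aⁱbʲ⁺ᵏ are in the language, i.e. its language intersected with the regular set a*b*e⁺ would be exactly {aⁿbⁿeⁿ : n≥1} — impossible, since context-free languages are closed under intersection with regular sets and {aⁿbⁿeⁿ} is not context-free). So Lᴿ cannot be a DCFL.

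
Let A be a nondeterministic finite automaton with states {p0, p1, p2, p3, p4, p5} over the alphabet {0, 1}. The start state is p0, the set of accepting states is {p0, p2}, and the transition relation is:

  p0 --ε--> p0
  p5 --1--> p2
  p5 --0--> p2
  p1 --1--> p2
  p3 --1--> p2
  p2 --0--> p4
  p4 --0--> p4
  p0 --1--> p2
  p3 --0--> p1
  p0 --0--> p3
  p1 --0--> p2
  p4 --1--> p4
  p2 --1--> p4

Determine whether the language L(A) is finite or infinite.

The useful states (reachable from p0 and able to reach an accepting state) are {p0, p1, p2, p3}.
Restricted to these states the transition graph has no cycle, so every accepting path has bounded length and L is finite.

finite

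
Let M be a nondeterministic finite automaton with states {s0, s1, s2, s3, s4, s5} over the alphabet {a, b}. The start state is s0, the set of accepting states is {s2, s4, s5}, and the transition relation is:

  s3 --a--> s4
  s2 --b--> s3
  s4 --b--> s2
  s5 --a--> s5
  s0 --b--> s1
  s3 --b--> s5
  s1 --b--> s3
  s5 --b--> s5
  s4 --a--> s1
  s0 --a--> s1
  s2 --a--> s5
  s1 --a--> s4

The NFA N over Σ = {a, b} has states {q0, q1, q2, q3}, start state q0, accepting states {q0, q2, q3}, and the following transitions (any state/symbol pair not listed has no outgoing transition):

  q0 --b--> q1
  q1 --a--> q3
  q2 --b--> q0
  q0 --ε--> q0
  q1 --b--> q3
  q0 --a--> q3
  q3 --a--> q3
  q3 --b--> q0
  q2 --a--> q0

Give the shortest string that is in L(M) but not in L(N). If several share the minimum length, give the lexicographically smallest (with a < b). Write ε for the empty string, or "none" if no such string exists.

The string abb is accepted by M but not by N.
No shorter string lies in the difference, and abb is the lexicographically first length-3 string in L(M) \ L(N).

abb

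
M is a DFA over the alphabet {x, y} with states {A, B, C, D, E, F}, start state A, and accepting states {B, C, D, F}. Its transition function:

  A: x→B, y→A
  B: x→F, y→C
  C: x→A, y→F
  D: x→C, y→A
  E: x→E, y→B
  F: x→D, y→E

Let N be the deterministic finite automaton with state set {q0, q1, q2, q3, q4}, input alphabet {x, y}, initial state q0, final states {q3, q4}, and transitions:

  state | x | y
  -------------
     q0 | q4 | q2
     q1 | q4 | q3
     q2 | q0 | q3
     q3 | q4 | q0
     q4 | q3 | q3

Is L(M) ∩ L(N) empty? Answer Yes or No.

The string x is accepted by both M and N.
Hence L(M) ∩ L(N) ≠ ∅.

No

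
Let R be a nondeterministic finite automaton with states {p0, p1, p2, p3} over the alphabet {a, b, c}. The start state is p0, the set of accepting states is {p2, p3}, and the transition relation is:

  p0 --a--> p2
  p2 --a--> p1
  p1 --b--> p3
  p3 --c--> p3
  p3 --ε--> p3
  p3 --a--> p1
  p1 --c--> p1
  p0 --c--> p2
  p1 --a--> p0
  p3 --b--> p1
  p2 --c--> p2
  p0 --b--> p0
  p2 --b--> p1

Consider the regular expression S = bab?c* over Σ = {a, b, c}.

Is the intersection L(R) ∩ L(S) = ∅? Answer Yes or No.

The string ba is accepted by both R and S.
Hence L(R) ∩ L(S) ≠ ∅.

No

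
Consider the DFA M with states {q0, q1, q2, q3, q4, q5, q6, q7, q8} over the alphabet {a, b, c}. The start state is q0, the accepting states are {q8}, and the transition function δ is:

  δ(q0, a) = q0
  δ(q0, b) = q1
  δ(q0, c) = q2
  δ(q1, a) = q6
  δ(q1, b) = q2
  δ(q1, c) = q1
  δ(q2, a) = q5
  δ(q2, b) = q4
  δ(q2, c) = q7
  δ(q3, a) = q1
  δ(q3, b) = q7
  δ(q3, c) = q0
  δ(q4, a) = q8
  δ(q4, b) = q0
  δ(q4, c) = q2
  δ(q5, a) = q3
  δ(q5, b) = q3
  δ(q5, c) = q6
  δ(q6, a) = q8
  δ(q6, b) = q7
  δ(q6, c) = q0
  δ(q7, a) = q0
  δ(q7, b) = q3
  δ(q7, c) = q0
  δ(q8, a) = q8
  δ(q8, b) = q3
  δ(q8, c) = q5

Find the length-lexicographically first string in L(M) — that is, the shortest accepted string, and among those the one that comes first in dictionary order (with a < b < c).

baa

A breadth-first search from q0 reaches an accepting state first via the path q0 → q1 → q6 → q8 on input baa.
No string of length < 3 is accepted (BFS exhausts all shorter strings without reaching an accepting state), and baa is the lexicographically least accepting string of length 3.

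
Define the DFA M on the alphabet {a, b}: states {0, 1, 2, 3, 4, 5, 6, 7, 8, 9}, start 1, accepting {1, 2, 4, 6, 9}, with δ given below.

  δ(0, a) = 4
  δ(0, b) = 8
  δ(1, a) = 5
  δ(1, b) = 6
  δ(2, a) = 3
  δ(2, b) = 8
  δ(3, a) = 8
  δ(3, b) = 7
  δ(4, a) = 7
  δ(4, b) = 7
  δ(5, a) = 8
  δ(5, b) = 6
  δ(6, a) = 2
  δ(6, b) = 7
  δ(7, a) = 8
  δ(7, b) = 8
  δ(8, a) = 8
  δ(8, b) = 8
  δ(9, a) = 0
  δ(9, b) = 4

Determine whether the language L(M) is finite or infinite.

The useful states (reachable from 1 and able to reach an accepting state) are {1, 2, 5, 6}.
Restricted to these states the transition graph has no cycle, so every accepting path has bounded length and L is finite.

finite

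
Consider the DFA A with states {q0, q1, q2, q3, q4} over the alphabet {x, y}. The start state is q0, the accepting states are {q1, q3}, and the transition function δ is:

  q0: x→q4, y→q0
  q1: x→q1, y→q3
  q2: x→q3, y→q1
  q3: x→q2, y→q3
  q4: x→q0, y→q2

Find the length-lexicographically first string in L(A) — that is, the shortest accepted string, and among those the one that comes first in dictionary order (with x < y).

A breadth-first search from q0 reaches an accepting state first via the path q0 → q4 → q2 → q3 on input xyx.
No string of length < 3 is accepted (BFS exhausts all shorter strings without reaching an accepting state), and xyx is the lexicographically least accepting string of length 3.

xyx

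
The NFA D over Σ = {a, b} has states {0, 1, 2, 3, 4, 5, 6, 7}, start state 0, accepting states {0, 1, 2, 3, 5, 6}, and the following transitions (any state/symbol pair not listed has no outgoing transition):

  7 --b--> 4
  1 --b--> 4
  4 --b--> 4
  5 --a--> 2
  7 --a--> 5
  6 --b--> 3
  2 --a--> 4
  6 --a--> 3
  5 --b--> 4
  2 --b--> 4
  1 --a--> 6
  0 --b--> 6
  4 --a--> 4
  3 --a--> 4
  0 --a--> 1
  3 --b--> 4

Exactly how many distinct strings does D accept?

8

The useful subgraph on states {0, 1, 3, 6} is acyclic, so L(D) is finite; the longest accepting path visits 4 useful states, giving maximum string length 3.
Counting accepting paths from 0 by length: 1 of length 0, 2 of length 1, 3 of length 2, 2 of length 3. Total 8.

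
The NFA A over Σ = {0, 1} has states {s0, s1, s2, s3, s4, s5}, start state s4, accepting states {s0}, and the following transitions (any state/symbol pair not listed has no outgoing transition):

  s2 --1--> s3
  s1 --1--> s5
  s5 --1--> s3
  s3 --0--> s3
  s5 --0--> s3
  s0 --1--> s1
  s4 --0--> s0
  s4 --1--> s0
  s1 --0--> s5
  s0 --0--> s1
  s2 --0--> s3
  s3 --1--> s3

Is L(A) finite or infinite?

The useful states (reachable from s4 and able to reach an accepting state) are {s0, s4}.
Restricted to these states the transition graph has no cycle, so every accepting path has bounded length and L is finite.

finite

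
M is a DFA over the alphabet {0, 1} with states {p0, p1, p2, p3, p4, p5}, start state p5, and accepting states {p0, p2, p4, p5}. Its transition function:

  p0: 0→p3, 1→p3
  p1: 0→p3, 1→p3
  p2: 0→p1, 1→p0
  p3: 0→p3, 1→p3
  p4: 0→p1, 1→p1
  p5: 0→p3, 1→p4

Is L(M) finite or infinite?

finite

The useful states (reachable from p5 and able to reach an accepting state) are {p4, p5}.
Restricted to these states the transition graph has no cycle, so every accepting path has bounded length and L is finite.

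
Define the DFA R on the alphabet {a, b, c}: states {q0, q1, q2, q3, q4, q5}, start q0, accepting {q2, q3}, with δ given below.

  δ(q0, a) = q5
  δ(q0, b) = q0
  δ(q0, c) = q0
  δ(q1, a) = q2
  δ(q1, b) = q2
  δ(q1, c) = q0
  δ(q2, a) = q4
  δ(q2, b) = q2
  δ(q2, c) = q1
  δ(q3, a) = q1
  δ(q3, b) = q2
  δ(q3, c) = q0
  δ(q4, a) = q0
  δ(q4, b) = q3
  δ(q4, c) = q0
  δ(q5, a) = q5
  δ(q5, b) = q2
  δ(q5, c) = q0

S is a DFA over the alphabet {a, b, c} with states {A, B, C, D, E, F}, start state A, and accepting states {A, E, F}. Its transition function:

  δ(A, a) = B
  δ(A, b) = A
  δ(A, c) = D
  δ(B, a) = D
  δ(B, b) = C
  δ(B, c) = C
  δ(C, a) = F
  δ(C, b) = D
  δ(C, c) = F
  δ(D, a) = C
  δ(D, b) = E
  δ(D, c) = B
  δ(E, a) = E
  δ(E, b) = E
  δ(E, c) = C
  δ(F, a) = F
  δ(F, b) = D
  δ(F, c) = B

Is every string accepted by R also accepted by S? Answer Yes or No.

The string ab is in L(R) but not in L(S).
So L(R) ⊄ L(S).

No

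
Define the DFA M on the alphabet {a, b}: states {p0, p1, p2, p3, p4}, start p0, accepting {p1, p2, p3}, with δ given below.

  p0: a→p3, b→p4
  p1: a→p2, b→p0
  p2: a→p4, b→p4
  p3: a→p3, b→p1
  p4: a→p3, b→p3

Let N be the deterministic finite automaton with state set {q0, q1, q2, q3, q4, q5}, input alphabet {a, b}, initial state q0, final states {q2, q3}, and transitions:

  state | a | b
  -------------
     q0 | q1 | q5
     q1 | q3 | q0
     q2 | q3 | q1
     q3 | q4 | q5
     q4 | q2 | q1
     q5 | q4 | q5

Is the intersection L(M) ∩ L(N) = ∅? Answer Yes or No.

The string aa is accepted by both M and N.
Hence L(M) ∩ L(N) ≠ ∅.

No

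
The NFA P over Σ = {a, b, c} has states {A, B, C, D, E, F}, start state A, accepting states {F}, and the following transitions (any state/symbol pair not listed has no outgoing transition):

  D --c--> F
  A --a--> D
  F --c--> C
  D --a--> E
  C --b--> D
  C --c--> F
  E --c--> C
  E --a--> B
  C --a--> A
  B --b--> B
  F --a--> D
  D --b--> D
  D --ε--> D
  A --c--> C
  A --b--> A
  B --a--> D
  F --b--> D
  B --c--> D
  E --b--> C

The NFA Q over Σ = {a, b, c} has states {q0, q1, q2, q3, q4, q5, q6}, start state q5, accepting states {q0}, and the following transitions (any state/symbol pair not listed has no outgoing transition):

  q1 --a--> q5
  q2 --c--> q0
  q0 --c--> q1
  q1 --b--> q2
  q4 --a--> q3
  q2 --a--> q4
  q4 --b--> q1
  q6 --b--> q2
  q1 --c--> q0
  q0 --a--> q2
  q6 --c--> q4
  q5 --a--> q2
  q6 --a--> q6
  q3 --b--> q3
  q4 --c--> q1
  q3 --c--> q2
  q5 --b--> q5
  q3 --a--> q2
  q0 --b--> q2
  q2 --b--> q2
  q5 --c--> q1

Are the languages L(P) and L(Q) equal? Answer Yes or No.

Yes

Exploring the product automaton P × Q from the start pair (A, q5), following both machines on each input symbol, reaches 6 state pairs: (A, q5), (D, q2), (C, q1), (E, q4), (F, q0), (B, q3).
P accepts in {F} and Q accepts in {q0}. In every reachable pair the two components are either both accepting — (F, q0) — or both non-accepting, so no string is accepted by exactly one of the machines: L(P) \ L(Q) and L(Q) \ L(P) are both empty.
Hence every string is accepted by P iff it is accepted by Q, and the two languages coincide.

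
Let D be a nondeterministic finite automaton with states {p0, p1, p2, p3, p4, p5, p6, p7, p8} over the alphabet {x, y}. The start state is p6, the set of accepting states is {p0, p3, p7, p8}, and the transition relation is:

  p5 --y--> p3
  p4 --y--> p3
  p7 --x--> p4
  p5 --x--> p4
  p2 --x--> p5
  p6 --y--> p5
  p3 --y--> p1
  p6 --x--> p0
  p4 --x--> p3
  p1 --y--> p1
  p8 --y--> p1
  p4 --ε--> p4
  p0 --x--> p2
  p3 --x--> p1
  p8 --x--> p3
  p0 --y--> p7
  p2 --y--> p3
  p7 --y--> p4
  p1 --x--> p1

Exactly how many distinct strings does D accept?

13

The useful subgraph on states {p0, p2, p3, p4, p5, p6, p7} is acyclic, so L(D) is finite; the longest accepting path visits 6 useful states, giving maximum string length 5.
Counting accepting paths from p6 by length: 1 of length 1, 2 of length 2, 3 of length 3, 5 of length 4, 2 of length 5. Total 13.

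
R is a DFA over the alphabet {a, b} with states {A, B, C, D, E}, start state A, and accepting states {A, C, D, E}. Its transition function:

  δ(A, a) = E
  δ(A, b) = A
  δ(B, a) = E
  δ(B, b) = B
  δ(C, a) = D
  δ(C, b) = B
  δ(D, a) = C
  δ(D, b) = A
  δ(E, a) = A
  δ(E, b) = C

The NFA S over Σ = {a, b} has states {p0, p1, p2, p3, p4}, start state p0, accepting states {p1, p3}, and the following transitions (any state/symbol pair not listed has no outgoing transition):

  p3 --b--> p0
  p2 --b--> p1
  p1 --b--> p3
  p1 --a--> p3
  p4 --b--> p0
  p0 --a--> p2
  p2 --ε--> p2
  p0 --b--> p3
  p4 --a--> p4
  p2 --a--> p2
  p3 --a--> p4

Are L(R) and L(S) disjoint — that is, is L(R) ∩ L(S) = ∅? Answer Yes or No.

The string b is accepted by both R and S.
Hence L(R) ∩ L(S) ≠ ∅.

No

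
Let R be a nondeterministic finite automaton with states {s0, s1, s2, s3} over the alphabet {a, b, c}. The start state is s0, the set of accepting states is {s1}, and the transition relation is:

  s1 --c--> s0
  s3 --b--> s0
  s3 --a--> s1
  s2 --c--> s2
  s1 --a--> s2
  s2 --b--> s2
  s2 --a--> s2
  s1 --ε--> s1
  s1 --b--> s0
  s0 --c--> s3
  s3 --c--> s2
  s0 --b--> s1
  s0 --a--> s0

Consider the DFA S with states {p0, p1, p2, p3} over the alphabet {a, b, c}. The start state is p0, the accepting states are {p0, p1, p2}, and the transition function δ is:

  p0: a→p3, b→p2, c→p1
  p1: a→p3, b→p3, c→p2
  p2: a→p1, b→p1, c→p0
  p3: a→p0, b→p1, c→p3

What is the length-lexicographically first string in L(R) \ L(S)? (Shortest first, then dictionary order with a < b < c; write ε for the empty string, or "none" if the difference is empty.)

ca

The string ca is accepted by R but not by S.
No shorter string lies in the difference, and ca is the lexicographically first length-2 string in L(R) \ L(S).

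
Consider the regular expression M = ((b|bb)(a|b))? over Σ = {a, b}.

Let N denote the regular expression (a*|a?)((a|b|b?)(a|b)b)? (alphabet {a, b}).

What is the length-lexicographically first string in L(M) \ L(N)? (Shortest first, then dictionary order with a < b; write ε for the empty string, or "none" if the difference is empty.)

ba

The string ba is accepted by M but not by N.
No shorter string lies in the difference, and ba is the lexicographically first length-2 string in L(M) \ L(N).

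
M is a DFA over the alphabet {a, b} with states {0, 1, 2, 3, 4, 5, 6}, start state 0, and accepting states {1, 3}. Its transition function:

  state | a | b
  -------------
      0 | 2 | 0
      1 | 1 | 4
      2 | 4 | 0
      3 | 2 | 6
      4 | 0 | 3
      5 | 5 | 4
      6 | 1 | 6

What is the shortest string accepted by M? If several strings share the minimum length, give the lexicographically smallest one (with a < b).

aab

A breadth-first search from 0 reaches an accepting state first via the path 0 → 2 → 4 → 3 on input aab.
No string of length < 3 is accepted (BFS exhausts all shorter strings without reaching an accepting state), and aab is the lexicographically least accepting string of length 3.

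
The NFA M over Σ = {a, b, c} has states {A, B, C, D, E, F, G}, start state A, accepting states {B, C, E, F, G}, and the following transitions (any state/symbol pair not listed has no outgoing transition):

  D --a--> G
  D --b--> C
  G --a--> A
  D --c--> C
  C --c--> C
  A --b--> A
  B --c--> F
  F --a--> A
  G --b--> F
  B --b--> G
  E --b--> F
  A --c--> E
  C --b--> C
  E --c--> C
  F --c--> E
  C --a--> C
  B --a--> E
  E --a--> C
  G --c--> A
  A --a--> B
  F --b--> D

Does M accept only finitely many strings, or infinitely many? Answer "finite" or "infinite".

State A is reachable from the start and can reach an accepting state, and it lies on the cycle A → A.
Traversing that cycle any number of times yields accepted strings of unbounded length, so the language is infinite.

infinite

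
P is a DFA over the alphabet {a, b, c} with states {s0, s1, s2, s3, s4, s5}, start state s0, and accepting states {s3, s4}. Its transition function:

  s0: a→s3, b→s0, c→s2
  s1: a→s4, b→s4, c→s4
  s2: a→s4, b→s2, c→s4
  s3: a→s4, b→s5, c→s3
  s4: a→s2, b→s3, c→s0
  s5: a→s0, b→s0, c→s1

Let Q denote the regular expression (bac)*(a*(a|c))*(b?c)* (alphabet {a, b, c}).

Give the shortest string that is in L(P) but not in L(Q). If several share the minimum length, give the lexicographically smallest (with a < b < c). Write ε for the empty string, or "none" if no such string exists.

The string ba is accepted by P but not by Q.
No shorter string lies in the difference, and ba is the lexicographically first length-2 string in L(P) \ L(Q).

ba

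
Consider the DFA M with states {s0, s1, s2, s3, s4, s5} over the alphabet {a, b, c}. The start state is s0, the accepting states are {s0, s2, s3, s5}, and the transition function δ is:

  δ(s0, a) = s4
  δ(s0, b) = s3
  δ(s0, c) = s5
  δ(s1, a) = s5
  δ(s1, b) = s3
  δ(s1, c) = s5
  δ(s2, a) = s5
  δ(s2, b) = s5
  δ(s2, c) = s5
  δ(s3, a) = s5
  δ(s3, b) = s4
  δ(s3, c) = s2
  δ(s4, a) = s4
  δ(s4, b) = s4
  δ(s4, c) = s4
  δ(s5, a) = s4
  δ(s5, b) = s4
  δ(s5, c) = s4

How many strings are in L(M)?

The useful subgraph on states {s0, s2, s3, s5} is acyclic, so L(M) is finite; the longest accepting path visits 4 useful states, giving maximum string length 3.
Counting accepting paths from s0 by length: 1 of length 0, 2 of length 1, 2 of length 2, 3 of length 3. Total 8.

8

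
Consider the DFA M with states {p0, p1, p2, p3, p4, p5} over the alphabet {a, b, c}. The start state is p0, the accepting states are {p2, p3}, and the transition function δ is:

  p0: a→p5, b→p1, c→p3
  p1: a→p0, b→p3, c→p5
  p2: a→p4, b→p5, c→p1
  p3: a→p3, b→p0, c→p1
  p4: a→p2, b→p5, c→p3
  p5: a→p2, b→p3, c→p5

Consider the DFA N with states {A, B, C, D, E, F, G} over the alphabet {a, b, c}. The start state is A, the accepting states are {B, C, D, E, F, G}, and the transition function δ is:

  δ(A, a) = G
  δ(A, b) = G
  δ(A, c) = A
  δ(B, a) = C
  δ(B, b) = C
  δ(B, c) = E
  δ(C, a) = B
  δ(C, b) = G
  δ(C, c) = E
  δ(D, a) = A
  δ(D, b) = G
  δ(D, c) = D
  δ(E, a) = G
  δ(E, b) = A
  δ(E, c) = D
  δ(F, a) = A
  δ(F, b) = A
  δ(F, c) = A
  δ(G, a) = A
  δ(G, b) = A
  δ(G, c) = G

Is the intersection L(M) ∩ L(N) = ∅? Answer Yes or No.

No

The string ca is accepted by both M and N.
Hence L(M) ∩ L(N) ≠ ∅.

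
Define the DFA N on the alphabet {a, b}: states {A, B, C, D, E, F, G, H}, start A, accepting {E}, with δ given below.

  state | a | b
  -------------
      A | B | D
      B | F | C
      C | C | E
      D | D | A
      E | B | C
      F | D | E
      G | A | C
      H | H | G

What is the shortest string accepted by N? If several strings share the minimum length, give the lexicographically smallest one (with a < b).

A breadth-first search from A reaches an accepting state first via the path A → B → F → E on input aab.
No string of length < 3 is accepted (BFS exhausts all shorter strings without reaching an accepting state), and aab is the lexicographically least accepting string of length 3.

aab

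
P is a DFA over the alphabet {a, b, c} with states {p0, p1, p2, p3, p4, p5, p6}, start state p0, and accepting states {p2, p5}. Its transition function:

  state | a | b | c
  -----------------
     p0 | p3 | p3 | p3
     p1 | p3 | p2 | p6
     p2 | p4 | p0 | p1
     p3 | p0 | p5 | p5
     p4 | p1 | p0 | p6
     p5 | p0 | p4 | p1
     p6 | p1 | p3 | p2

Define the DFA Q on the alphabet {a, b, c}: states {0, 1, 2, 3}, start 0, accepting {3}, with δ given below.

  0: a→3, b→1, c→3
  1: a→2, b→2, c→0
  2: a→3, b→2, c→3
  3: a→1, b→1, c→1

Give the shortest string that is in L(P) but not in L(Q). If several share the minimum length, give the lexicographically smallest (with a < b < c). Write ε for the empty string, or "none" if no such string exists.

The string ab is accepted by P but not by Q.
No shorter string lies in the difference, and ab is the lexicographically first length-2 string in L(P) \ L(Q).

ab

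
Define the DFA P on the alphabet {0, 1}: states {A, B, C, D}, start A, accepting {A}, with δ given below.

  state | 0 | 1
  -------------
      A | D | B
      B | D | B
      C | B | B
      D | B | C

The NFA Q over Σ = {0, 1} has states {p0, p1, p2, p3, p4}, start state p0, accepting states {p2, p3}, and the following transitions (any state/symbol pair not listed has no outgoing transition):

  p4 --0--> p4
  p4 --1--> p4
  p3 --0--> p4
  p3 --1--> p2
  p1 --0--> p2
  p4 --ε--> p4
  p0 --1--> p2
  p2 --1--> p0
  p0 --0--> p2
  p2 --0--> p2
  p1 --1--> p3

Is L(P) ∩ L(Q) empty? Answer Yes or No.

Yes

Exploring the product automaton P × Q from the start pair (A, p0), following both machines on each input symbol, reaches 5 state pairs: (A, p0), (D, p2), (B, p2), (C, p0), (B, p0).
P accepts in {A} and Q accepts in {p2, p3}; no reachable pair has both components accepting, so no string drives both machines to acceptance simultaneously and L(P) ∩ L(Q) = ∅.
So no string is accepted by both, and the intersection is empty.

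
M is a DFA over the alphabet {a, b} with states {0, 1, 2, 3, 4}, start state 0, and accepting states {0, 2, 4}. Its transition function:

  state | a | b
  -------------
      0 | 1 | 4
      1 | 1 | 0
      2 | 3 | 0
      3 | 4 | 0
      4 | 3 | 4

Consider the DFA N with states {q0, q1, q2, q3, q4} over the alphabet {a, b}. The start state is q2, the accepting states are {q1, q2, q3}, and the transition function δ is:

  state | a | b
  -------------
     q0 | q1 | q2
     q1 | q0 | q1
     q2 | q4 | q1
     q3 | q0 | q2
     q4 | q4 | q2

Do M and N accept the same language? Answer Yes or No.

Exploring the product automaton M × N from the start pair (0, q2), following both machines on each input symbol, reaches 4 state pairs: (0, q2), (1, q4), (4, q1), (3, q0).
M accepts in {0, 2, 4} and N accepts in {q1, q2, q3}. In every reachable pair the two components are either both accepting — (0, q2), (4, q1) — or both non-accepting, so no string is accepted by exactly one of the machines: L(M) \ L(N) and L(N) \ L(M) are both empty.
Hence every string is accepted by M iff it is accepted by N, and the two languages coincide.

Yes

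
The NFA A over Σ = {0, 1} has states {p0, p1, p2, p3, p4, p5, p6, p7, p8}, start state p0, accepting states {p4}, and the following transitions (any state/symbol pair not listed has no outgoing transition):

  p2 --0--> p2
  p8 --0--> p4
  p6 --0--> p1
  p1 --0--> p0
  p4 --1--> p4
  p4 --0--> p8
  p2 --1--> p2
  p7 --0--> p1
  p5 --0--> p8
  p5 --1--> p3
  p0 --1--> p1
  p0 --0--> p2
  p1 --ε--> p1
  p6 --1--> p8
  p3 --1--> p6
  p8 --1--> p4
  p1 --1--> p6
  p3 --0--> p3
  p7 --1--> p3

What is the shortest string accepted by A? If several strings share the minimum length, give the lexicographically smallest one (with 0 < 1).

1110

A breadth-first search from p0 reaches an accepting state first via the path p0 → p1 → p6 → p8 → p4 on input 1110.
No string of length < 4 is accepted (BFS exhausts all shorter strings without reaching an accepting state), and 1110 is the lexicographically least accepting string of length 4.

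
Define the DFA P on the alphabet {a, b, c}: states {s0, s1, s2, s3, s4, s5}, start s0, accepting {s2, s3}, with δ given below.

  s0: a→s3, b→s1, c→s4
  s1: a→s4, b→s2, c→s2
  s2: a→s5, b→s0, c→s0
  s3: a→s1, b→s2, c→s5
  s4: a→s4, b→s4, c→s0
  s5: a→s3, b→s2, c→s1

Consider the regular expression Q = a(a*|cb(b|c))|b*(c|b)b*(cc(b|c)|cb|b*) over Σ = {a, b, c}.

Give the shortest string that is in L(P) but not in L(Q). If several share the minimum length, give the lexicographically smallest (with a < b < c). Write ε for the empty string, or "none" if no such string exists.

ab

The string ab is accepted by P but not by Q.
No shorter string lies in the difference, and ab is the lexicographically first length-2 string in L(P) \ L(Q).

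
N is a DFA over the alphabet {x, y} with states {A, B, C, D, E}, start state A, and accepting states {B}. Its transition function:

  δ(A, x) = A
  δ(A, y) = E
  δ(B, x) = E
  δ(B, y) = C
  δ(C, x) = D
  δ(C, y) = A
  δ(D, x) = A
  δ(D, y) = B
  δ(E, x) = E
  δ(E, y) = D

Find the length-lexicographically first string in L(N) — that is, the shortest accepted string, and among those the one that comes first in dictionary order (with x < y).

yyy

A breadth-first search from A reaches an accepting state first via the path A → E → D → B on input yyy.
No string of length < 3 is accepted (BFS exhausts all shorter strings without reaching an accepting state), and yyy is the lexicographically least accepting string of length 3.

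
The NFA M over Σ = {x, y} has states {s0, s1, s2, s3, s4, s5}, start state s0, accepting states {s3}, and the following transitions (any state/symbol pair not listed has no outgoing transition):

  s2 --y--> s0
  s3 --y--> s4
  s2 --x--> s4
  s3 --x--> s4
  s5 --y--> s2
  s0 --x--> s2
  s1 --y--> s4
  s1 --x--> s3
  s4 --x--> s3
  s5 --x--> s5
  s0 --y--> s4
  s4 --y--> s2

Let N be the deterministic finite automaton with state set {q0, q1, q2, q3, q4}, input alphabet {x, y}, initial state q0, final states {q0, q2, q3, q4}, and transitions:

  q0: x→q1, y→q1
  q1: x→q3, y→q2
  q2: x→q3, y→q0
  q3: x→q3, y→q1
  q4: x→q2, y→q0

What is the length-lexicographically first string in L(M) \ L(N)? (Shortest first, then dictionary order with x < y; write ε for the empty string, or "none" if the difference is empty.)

xyyx

The string xyyx is accepted by M but not by N.
No shorter string lies in the difference, and xyyx is the lexicographically first length-4 string in L(M) \ L(N).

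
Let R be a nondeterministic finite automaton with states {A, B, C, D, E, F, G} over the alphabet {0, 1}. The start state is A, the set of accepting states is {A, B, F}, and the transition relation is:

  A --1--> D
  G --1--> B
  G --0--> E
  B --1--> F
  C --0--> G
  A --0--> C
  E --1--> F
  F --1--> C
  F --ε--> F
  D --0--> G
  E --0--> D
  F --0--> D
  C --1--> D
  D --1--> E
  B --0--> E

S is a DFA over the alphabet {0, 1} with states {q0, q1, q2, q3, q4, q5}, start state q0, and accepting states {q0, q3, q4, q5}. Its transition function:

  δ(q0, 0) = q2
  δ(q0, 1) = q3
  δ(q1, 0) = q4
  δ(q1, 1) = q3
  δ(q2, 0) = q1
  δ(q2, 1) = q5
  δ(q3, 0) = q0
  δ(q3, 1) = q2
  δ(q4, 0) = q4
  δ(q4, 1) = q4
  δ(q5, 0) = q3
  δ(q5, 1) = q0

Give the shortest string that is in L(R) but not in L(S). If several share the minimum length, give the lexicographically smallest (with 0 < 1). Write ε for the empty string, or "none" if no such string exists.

The string 0011 is accepted by R but not by S.
No shorter string lies in the difference, and 0011 is the lexicographically first length-4 string in L(R) \ L(S).

0011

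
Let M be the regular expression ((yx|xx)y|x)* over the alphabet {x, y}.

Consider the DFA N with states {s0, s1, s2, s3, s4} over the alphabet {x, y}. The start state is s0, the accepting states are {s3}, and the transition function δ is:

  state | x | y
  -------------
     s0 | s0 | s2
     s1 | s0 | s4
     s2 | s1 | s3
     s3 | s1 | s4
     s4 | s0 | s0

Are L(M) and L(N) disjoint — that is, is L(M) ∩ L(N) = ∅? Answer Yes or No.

Yes

Converting the expression M to a DFA (subset construction, then merging equivalent states) gives the minimal DFA with states {m0, m1, m2, m3, m4, m5}, start state m0, accepting states {m0, m1, m3} and transitions m0: x→m1, y→m2; m1: x→m3, y→m2; m2: x→m4, y→m5; m3: x→m3, y→m1; m4: x→m5, y→m0; m5: x→m5, y→m5.
Exploring the product automaton M × N from the start pair (m0, s0), following both machines on each input symbol, reaches 20 state pairs: (m0, s0), (m1, s0), (m2, s2), (m3, s0), (m4, s1), (m5, s3), (m1, s2), (m5, s0), (m0, s4), (m5, s1), (m5, s4), (m3, s1), (m2, s3), (m5, s2), (m2, s0), (m1, s4), (m4, s0), (m0, s2), (m1, s1), (m2, s4).
M accepts in {m0, m1, m3} and N accepts in {s3}; no reachable pair has both components accepting, so no string drives both machines to acceptance simultaneously and L(M) ∩ L(N) = ∅.
So no string is accepted by both, and the intersection is empty.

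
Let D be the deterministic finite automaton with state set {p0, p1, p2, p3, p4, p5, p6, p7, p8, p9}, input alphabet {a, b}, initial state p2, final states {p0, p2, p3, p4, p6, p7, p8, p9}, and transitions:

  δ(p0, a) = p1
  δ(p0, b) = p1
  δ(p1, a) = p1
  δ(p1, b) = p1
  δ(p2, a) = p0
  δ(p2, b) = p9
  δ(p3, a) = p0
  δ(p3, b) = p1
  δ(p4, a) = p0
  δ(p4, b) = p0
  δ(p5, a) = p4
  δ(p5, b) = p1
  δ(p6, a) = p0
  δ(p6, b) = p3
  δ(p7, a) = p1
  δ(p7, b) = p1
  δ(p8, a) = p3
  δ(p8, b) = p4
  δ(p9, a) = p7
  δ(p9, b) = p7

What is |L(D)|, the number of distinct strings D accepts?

The useful subgraph on states {p0, p2, p7, p9} is acyclic, so L(D) is finite; the longest accepting path visits 3 useful states, giving maximum string length 2.
Counting accepting paths from p2 by length: 1 of length 0, 2 of length 1, 2 of length 2. Total 5.

5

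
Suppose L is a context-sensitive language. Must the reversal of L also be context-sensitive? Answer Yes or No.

Yes

Reversing both sides of every production of a noncontracting (context-sensitive) grammar gives another noncontracting grammar, and it generates Lᴿ; equivalently an LBA can reverse its tape in place and then run the machine for L.
So the context-sensitive languages are closed under reversal.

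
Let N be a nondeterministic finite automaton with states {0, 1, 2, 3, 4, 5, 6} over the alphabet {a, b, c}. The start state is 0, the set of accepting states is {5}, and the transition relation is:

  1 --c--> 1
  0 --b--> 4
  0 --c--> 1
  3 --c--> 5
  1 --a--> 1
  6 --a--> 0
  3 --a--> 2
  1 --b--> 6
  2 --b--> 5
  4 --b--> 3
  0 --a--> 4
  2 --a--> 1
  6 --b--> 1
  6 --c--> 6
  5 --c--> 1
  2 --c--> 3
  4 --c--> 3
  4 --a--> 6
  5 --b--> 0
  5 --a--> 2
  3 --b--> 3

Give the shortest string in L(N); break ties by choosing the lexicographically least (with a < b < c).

A breadth-first search from 0 reaches an accepting state first via the path 0 → 4 → 3 → 5 on input abc.
No string of length < 3 is accepted (BFS exhausts all shorter strings without reaching an accepting state), and abc is the lexicographically least accepting string of length 3.

abc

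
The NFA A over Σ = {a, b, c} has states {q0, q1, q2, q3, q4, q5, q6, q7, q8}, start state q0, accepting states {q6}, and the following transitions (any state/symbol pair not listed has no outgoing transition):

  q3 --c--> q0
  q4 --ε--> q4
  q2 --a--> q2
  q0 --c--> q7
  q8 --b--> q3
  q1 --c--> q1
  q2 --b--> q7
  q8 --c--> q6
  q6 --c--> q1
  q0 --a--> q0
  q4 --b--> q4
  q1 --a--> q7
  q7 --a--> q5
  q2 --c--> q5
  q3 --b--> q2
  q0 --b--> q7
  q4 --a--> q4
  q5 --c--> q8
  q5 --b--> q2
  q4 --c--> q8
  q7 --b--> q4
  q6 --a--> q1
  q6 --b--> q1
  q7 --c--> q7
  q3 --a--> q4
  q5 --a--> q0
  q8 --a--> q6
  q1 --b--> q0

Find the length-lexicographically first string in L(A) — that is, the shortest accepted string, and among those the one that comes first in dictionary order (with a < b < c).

baca

A breadth-first search from q0 reaches an accepting state first via the path q0 → q7 → q5 → q8 → q6 on input baca.
No string of length < 4 is accepted (BFS exhausts all shorter strings without reaching an accepting state), and baca is the lexicographically least accepting string of length 4.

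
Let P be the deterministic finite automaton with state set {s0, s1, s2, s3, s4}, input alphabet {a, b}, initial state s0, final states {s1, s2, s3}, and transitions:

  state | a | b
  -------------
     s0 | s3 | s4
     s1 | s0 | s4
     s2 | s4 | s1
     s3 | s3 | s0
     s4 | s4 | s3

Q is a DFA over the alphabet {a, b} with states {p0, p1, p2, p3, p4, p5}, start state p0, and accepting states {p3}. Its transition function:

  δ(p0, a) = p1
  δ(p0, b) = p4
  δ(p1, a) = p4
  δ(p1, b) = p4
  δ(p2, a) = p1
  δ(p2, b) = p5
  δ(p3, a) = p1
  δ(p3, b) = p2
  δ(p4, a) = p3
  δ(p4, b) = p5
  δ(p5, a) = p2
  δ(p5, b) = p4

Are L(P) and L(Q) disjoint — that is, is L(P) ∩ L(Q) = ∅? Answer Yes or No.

The string aaa is accepted by both P and Q.
Hence L(P) ∩ L(Q) ≠ ∅.

No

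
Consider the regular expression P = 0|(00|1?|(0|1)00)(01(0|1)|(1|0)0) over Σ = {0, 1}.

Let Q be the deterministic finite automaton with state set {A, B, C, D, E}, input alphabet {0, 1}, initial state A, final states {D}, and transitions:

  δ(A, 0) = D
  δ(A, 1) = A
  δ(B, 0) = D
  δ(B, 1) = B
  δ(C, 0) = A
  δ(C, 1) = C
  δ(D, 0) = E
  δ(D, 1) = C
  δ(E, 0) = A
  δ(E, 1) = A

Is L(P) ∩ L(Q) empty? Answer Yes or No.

No

The string 0 is accepted by both P and Q.
Hence L(P) ∩ L(Q) ≠ ∅.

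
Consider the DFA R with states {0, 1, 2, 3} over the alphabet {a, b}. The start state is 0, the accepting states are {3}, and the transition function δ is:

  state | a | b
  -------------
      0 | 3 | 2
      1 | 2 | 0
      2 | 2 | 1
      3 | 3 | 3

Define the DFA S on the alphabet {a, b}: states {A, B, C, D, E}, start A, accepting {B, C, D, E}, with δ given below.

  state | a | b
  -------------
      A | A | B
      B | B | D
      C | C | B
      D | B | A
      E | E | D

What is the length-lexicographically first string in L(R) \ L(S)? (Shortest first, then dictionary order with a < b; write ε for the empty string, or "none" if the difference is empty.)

a

The string a is accepted by R but not by S.
No shorter string lies in the difference, and a is the lexicographically first length-1 string in L(R) \ L(S).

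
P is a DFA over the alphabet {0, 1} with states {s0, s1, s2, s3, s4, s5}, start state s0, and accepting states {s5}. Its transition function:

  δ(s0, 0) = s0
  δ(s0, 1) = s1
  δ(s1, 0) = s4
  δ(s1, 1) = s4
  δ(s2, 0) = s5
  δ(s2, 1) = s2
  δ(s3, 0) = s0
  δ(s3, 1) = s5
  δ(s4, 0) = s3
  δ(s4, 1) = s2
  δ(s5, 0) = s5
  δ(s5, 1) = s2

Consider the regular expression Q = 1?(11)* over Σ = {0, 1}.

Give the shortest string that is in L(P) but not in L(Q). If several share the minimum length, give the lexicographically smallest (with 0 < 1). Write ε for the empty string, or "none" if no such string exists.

The string 1001 is accepted by P but not by Q.
No shorter string lies in the difference, and 1001 is the lexicographically first length-4 string in L(P) \ L(Q).

1001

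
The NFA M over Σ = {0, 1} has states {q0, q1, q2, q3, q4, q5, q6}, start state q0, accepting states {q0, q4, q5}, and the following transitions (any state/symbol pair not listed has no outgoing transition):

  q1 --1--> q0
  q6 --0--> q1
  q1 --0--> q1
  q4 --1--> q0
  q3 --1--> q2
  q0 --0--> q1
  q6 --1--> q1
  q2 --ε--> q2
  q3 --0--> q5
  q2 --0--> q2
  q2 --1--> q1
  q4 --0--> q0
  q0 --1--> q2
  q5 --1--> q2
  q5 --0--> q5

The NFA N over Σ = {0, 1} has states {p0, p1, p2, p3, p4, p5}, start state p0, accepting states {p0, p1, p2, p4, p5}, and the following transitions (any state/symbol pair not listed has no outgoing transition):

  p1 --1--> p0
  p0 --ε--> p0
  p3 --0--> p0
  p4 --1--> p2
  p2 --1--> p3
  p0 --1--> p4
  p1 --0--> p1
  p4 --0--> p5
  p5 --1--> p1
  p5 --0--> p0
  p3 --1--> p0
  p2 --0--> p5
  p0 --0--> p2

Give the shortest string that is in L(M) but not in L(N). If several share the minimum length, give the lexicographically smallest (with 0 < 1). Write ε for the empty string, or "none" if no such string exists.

The string 01 is accepted by M but not by N.
No shorter string lies in the difference, and 01 is the lexicographically first length-2 string in L(M) \ L(N).

01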